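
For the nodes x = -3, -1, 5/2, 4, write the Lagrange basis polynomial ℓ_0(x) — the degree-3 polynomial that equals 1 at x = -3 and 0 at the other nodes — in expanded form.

ℓ_0(x) = (x + 1)(x - 5/2)(x - 4) / [(-2)·(-11/2)·(-7)]
       = (x^3 - (11/2)x^2 + (7/2)x + 10) / (-77)

ℓ_0(x) = -(1/77)x^3 + (1/14)x^2 - (1/22)x - 10/77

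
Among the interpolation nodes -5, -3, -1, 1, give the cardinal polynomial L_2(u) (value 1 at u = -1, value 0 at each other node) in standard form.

L_2(u) = (u + 5)(u + 3)(u - 1) / [(4)·(2)·(-2)]
       = (u^3 + 7u^2 + 7u - 15) / (-16)

L_2(u) = -(1/16)u^3 - (7/16)u^2 - (7/16)u + 15/16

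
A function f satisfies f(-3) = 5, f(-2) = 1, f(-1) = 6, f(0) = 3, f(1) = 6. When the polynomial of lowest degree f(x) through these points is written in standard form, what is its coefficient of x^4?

Build the Lagrange basis polynomials:
L_0(x) = (x + 2)(x + 1)x(x - 1) / [24] = (1/24)x^4 + (1/12)x^3 - (1/24)x^2 - (1/12)x
L_1(x) = (x + 3)(x + 1)x(x - 1) / [-6] = -(1/6)x^4 - (1/2)x^3 + (1/6)x^2 + (1/2)x
L_2(x) = (x + 3)(x + 2)x(x - 1) / [4] = (1/4)x^4 + x^3 + (1/4)x^2 - (3/2)x
L_3(x) = (x + 3)(x + 2)(x + 1)(x - 1) / [-6] = -(1/6)x^4 - (5/6)x^3 - (5/6)x^2 + (5/6)x + 1
L_4(x) = (x + 3)(x + 2)(x + 1)x / [24] = (1/24)x^4 + (1/4)x^3 + (11/24)x^2 + (1/4)x
f(x) = 5·L_0 + 1·L_1 + 6·L_2 + 3·L_3 + 6·L_4
Only the coefficient of x^4 is needed; take it from each L_i and combine:
5·(1/24) + 1·(-1/6) + 6·(1/4) + 3·(-1/6) + 6·(1/24) = 31/24

31/24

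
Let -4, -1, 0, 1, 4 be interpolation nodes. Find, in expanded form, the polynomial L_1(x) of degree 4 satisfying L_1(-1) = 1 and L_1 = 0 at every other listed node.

L_1(x) = -(1/30)x^4 + (1/30)x^3 + (8/15)x^2 - (8/15)x

L_1(x) = (x + 4)x(x - 1)(x - 4) / [(3)·(-1)·(-2)·(-5)]
       = (x^4 - x^3 - 16x^2 + 16x) / (-30)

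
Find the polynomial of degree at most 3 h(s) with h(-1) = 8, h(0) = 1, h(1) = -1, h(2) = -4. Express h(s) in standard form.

h(s) = -s^3 + (5/2)s^2 - (7/2)s + 1

Build the Lagrange basis polynomials:
L_0(s) = s(s - 1)(s - 2) / [-6] = -(1/6)s^3 + (1/2)s^2 - (1/3)s
L_1(s) = (s + 1)(s - 1)(s - 2) / [2] = (1/2)s^3 - s^2 - (1/2)s + 1
L_2(s) = (s + 1)s(s - 2) / [-2] = -(1/2)s^3 + (1/2)s^2 + s
L_3(s) = (s + 1)s(s - 1) / [6] = (1/6)s^3 - (1/6)s
h(s) = 8·L_0 + 1·L_1 + (-1)·L_2 + (-4)·L_3
  8·L_0(s) = -(4/3)s^3 + 4s^2 - (8/3)s
  1·L_1(s) = (1/2)s^3 - s^2 - (1/2)s + 1
  (-1)·L_2(s) = (1/2)s^3 - (1/2)s^2 - s
  (-4)·L_3(s) = -(2/3)s^3 + (2/3)s
Adding term by term: -s^3 + (5/2)s^2 - (7/2)s + 1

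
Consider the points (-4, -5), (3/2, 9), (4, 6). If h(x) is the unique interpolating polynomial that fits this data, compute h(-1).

L_0(-1) = (-5/2)·(-5)/[(-11/2)·(-8)] = 25/88
L_1(-1) = (3)·(-5)/[(11/2)·(-5/2)] = 12/11
L_2(-1) = (3)·(-5/2)/[(8)·(5/2)] = -3/8
Sum: (-5)·(25/88) + 9·(12/11) + 6·(-3/8) = 541/88

541/88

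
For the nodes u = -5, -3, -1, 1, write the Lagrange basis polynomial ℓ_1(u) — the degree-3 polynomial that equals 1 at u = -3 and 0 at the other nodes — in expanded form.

ℓ_1(u) = (u + 5)(u + 1)(u - 1) / [(2)·(-2)·(-4)]
       = (u^3 + 5u^2 - u - 5) / (16)

ℓ_1(u) = (1/16)u^3 + (5/16)u^2 - (1/16)u - 5/16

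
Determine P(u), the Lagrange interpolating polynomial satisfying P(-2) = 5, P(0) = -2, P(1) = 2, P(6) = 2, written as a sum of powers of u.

Build the Lagrange basis polynomials:
L_0(u) = u(u - 1)(u - 6) / [-48] = -(1/48)u^3 + (7/48)u^2 - (1/8)u
L_1(u) = (u + 2)(u - 1)(u - 6) / [12] = (1/12)u^3 - (5/12)u^2 - (2/3)u + 1
L_2(u) = (u + 2)u(u - 6) / [-15] = -(1/15)u^3 + (4/15)u^2 + (4/5)u
L_3(u) = (u + 2)u(u - 1) / [240] = (1/240)u^3 + (1/240)u^2 - (1/120)u
P(u) = 5·L_0 + (-2)·L_1 + 2·L_2 + 2·L_3
  5·L_0(u) = -(5/48)u^3 + (35/48)u^2 - (5/8)u
  (-2)·L_1(u) = -(1/6)u^3 + (5/6)u^2 + (4/3)u - 2
  2·L_2(u) = -(2/15)u^3 + (8/15)u^2 + (8/5)u
  2·L_3(u) = (1/120)u^3 + (1/120)u^2 - (1/60)u
Adding term by term: -(19/48)u^3 + (101/48)u^2 + (55/24)u - 2

P(u) = -(19/48)u^3 + (101/48)u^2 + (55/24)u - 2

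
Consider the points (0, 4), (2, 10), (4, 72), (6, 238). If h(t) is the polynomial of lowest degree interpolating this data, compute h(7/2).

389/8

Evaluate each Lagrange basis at t = 7/2:
L_0(7/2) = (3/2)·(-1/2)·(-5/2)/[(-2)·(-4)·(-6)] = -5/128
L_1(7/2) = (7/2)·(-1/2)·(-5/2)/[(2)·(-2)·(-4)] = 35/128
L_2(7/2) = (7/2)·(3/2)·(-5/2)/[(4)·(2)·(-2)] = 105/128
L_3(7/2) = (7/2)·(3/2)·(-1/2)/[(6)·(4)·(2)] = -7/128
Sum: 4·(-5/128) + 10·(35/128) + 72·(105/128) + 238·(-7/128) = 389/8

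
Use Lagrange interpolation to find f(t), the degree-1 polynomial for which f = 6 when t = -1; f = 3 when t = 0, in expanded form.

f(t) = -3t + 3

Build the Lagrange basis polynomials:
L_0(t) = t / [-1] = -t
L_1(t) = (t + 1) / [1] = t + 1
f(t) = 6·L_0 + 3·L_1
  6·L_0(t) = -6t
  3·L_1(t) = 3t + 3
Adding term by term: -3t + 3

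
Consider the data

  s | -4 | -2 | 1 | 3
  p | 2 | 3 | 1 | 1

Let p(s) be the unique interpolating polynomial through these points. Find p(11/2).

775/112

Using Newton's divided-difference form:
p[-4,-2] = (3 - 2) / (-2 - (-4)) = 1/2
p[-2,1] = (1 - 3) / (1 - (-2)) = -2/3
p[1,3] = (1 - 1) / (3 - 1) = 0
p[-4,-2,1] = (-2/3 - 1/2) / (1 - (-4)) = -7/30
p[-2,1,3] = (0 - (-2/3)) / (3 - (-2)) = 2/15
p[-4,-2,1,3] = (2/15 - (-7/30)) / (3 - (-4)) = 11/210
p(11/2) = 2 + (1/2)·(19/2) + (-7/30)·(19/2)·(15/2) + (11/210)·(19/2)·(15/2)·(9/2) = 775/112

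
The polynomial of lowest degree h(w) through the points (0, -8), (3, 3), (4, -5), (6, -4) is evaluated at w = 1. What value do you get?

Using Newton's divided-difference form:
h[0,3] = (3 - (-8)) / (3 - 0) = 11/3
h[3,4] = (-5 - 3) / (4 - 3) = -8
h[4,6] = (-4 - (-5)) / (6 - 4) = 1/2
h[0,3,4] = (-8 - 11/3) / (4 - 0) = -35/12
h[3,4,6] = (1/2 - (-8)) / (6 - 3) = 17/6
h[0,3,4,6] = (17/6 - (-35/12)) / (6 - 0) = 23/24
h(1) = -8 + (11/3)·(1) + (-35/12)·(1)·(-2) + (23/24)·(1)·(-2)·(-3) = 29/4

29/4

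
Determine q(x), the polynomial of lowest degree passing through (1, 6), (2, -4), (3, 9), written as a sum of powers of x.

q(x) = (23/2)x^2 - (89/2)x + 39

L_0(x) = (x - 2)(x - 3) / [2] = (1/2)x^2 - (5/2)x + 3
L_1(x) = (x - 1)(x - 3) / [-1] = -x^2 + 4x - 3
L_2(x) = (x - 1)(x - 2) / [2] = (1/2)x^2 - (3/2)x + 1
q(x) = 6·L_0 + (-4)·L_1 + 9·L_2
  6·L_0(x) = 3x^2 - 15x + 18
  (-4)·L_1(x) = 4x^2 - 16x + 12
  9·L_2(x) = (9/2)x^2 - (27/2)x + 9
Adding term by term: (23/2)x^2 - (89/2)x + 39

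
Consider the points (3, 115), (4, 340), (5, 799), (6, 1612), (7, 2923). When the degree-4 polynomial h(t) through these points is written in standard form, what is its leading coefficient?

The leading coefficient equals the top divided difference h[3,4,5,6,7].
h[3,4] = (340 - 115) / (4 - 3) = 225
h[4,5] = (799 - 340) / (5 - 4) = 459
h[5,6] = (1612 - 799) / (6 - 5) = 813
h[6,7] = (2923 - 1612) / (7 - 6) = 1311
h[3,4,5] = (459 - 225) / (5 - 3) = 117
h[4,5,6] = (813 - 459) / (6 - 4) = 177
h[5,6,7] = (1311 - 813) / (7 - 5) = 249
h[3,4,5,6] = (177 - 117) / (6 - 3) = 20
h[4,5,6,7] = (249 - 177) / (7 - 4) = 24
h[3,4,5,6,7] = (24 - 20) / (7 - 3) = 1

1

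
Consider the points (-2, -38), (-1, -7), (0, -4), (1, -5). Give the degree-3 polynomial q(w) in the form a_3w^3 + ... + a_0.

Newton's divided differences:
q[-2,-1] = (-7 - (-38)) / (-1 - (-2)) = 31
q[-1,0] = (-4 - (-7)) / (0 - (-1)) = 3
q[0,1] = (-5 - (-4)) / (1 - 0) = -1
q[-2,-1,0] = (3 - 31) / (0 - (-2)) = -14
q[-1,0,1] = (-1 - 3) / (1 - (-1)) = -2
q[-2,-1,0,1] = (-2 - (-14)) / (1 - (-2)) = 4
q(w) = -38 + 31·(w + 2) + (-14)·(w + 2)(w + 1) + 4·(w + 2)(w + 1)w
Expanding: q(w) = 4w^3 - 2w^2 - 3w - 4

q(w) = 4w^3 - 2w^2 - 3w - 4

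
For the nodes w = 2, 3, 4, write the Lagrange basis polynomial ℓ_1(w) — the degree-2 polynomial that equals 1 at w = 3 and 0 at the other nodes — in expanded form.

ℓ_1(w) = -w^2 + 6w - 8

ℓ_1(w) = (w - 2)(w - 4) / [(1)·(-1)]
       = (w^2 - 6w + 8) / (-1)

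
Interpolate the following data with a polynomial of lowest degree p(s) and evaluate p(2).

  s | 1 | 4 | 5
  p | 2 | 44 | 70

10

L_0(2) = (-2)·(-3)/[(-3)·(-4)] = 1/2
L_1(2) = (1)·(-3)/[(3)·(-1)] = 1
L_2(2) = (1)·(-2)/[(4)·(1)] = -1/2
Sum: 2·(1/2) + 44·(1) + 70·(-1/2) = 10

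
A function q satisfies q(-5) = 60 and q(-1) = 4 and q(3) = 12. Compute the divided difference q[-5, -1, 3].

2

q[-5,-1] = (4 - 60) / (-1 - (-5)) = -14
q[-1,3] = (12 - 4) / (3 - (-1)) = 2
q[-5,-1,3] = (2 - (-14)) / (3 - (-5)) = 2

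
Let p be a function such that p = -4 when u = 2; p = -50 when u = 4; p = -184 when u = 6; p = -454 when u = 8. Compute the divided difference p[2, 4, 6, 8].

-1

p[2,4] = (-50 - (-4)) / (4 - 2) = -23
p[4,6] = (-184 - (-50)) / (6 - 4) = -67
p[6,8] = (-454 - (-184)) / (8 - 6) = -135
p[2,4,6] = (-67 - (-23)) / (6 - 2) = -11
p[4,6,8] = (-135 - (-67)) / (8 - 4) = -17
p[2,4,6,8] = (-17 - (-11)) / (8 - 2) = -1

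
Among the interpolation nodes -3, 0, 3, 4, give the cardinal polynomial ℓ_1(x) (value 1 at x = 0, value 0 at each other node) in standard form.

ℓ_1(x) = (x + 3)(x - 3)(x - 4) / [(3)·(-3)·(-4)]
       = (x^3 - 4x^2 - 9x + 36) / (36)

ℓ_1(x) = (1/36)x^3 - (1/9)x^2 - (1/4)x + 1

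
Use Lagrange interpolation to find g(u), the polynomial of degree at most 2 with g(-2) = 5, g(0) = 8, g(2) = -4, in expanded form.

L_0(u) = u(u - 2) / [8] = (1/8)u^2 - (1/4)u
L_1(u) = (u + 2)(u - 2) / [-4] = -(1/4)u^2 + 1
L_2(u) = (u + 2)u / [8] = (1/8)u^2 + (1/4)u
g(u) = 5·L_0 + 8·L_1 + (-4)·L_2
  5·L_0(u) = (5/8)u^2 - (5/4)u
  8·L_1(u) = -2u^2 + 8
  (-4)·L_2(u) = -(1/2)u^2 - u
Adding term by term: -(15/8)u^2 - (9/4)u + 8

g(u) = -(15/8)u^2 - (9/4)u + 8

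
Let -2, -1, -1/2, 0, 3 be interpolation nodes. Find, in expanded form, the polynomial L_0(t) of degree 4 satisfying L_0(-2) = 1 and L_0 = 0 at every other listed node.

L_0(t) = (1/15)t^4 - (1/10)t^3 - (4/15)t^2 - (1/10)t

L_0(t) = (t + 1)(t + 1/2)t(t - 3) / [(-1)·(-3/2)·(-2)·(-5)]
       = (t^4 - (3/2)t^3 - 4t^2 - (3/2)t) / (15)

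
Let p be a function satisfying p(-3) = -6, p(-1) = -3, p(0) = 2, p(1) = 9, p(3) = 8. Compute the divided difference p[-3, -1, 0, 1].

-1/24

p[-3,-1] = (-3 - (-6)) / (-1 - (-3)) = 3/2
p[-1,0] = (2 - (-3)) / (0 - (-1)) = 5
p[0,1] = (9 - 2) / (1 - 0) = 7
p[-3,-1,0] = (5 - 3/2) / (0 - (-3)) = 7/6
p[-1,0,1] = (7 - 5) / (1 - (-1)) = 1
p[-3,-1,0,1] = (1 - 7/6) / (1 - (-3)) = -1/24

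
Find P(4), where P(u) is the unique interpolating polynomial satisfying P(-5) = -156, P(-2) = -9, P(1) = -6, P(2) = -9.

15

L_0(4) = (6)·(3)·(2)/[(-3)·(-6)·(-7)] = -2/7
L_1(4) = (9)·(3)·(2)/[(3)·(-3)·(-4)] = 3/2
L_2(4) = (9)·(6)·(2)/[(6)·(3)·(-1)] = -6
L_3(4) = (9)·(6)·(3)/[(7)·(4)·(1)] = 81/14
Sum: (-156)·(-2/7) + (-9)·(3/2) + (-6)·(-6) + (-9)·(81/14) = 15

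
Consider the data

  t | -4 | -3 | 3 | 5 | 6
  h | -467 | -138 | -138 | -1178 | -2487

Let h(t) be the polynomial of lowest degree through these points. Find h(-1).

-2

L_0(-1) = (2)·(-4)·(-6)·(-7)/[(-1)·(-7)·(-9)·(-10)] = -8/15
L_1(-1) = (3)·(-4)·(-6)·(-7)/[(1)·(-6)·(-8)·(-9)] = 7/6
L_2(-1) = (3)·(2)·(-6)·(-7)/[(7)·(6)·(-2)·(-3)] = 1
L_3(-1) = (3)·(2)·(-4)·(-7)/[(9)·(8)·(2)·(-1)] = -7/6
L_4(-1) = (3)·(2)·(-4)·(-6)/[(10)·(9)·(3)·(1)] = 8/15
Sum: (-467)·(-8/15) + (-138)·(7/6) + (-138)·(1) + (-1178)·(-7/6) + (-2487)·(8/15) = -2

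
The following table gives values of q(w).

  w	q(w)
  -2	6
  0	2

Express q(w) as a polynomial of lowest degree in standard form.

q(w) = -2w + 2

Build the Lagrange basis polynomials:
L_0(w) = w / [-2] = -(1/2)w
L_1(w) = (w + 2) / [2] = (1/2)w + 1
q(w) = 6·L_0 + 2·L_1
  6·L_0(w) = -3w
  2·L_1(w) = w + 2
Adding term by term: -2w + 2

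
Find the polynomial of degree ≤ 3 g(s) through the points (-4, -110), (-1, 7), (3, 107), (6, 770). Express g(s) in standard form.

g(s) = 3s^3 + 4s^2 - 4s + 2

Build the Lagrange basis polynomials:
L_0(s) = (s + 1)(s - 3)(s - 6) / [-210] = -(1/210)s^3 + (4/105)s^2 - (3/70)s - 3/35
L_1(s) = (s + 4)(s - 3)(s - 6) / [84] = (1/84)s^3 - (5/84)s^2 - (3/14)s + 6/7
L_2(s) = (s + 4)(s + 1)(s - 6) / [-84] = -(1/84)s^3 + (1/84)s^2 + (13/42)s + 2/7
L_3(s) = (s + 4)(s + 1)(s - 3) / [210] = (1/210)s^3 + (1/105)s^2 - (11/210)s - 2/35
g(s) = (-110)·L_0 + 7·L_1 + 107·L_2 + 770·L_3
  (-110)·L_0(s) = (11/21)s^3 - (88/21)s^2 + (33/7)s + 66/7
  7·L_1(s) = (1/12)s^3 - (5/12)s^2 - (3/2)s + 6
  107·L_2(s) = -(107/84)s^3 + (107/84)s^2 + (1391/42)s + 214/7
  770·L_3(s) = (11/3)s^3 + (22/3)s^2 - (121/3)s - 44
Adding term by term: 3s^3 + 4s^2 - 4s + 2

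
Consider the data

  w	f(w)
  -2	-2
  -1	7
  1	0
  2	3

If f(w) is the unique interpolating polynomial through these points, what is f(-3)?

-32

L_0(-3) = (-2)·(-4)·(-5)/[(-1)·(-3)·(-4)] = 10/3
L_1(-3) = (-1)·(-4)·(-5)/[(1)·(-2)·(-3)] = -10/3
L_2(-3) = (-1)·(-2)·(-5)/[(3)·(2)·(-1)] = 5/3
L_3(-3) = (-1)·(-2)·(-4)/[(4)·(3)·(1)] = -2/3
Sum: (-2)·(10/3) + 7·(-10/3) + 0 + 3·(-2/3) = -32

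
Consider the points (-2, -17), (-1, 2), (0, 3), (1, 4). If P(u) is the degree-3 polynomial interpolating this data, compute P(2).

Evaluate each Lagrange basis at u = 2:
L_0(2) = (3)·(2)·(1)/[(-1)·(-2)·(-3)] = -1
L_1(2) = (4)·(2)·(1)/[(1)·(-1)·(-2)] = 4
L_2(2) = (4)·(3)·(1)/[(2)·(1)·(-1)] = -6
L_3(2) = (4)·(3)·(2)/[(3)·(2)·(1)] = 4
Sum: (-17)·(-1) + 2·(4) + 3·(-6) + 4·(4) = 23

23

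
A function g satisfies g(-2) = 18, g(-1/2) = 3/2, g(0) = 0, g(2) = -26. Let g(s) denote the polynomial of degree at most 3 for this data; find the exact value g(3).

Evaluate each Lagrange basis at s = 3:
L_0(3) = (7/2)·(3)·(1)/[(-3/2)·(-2)·(-4)] = -7/8
L_1(3) = (5)·(3)·(1)/[(3/2)·(-1/2)·(-5/2)] = 8
L_2(3) = (5)·(7/2)·(1)/[(2)·(1/2)·(-2)] = -35/4
L_3(3) = (5)·(7/2)·(3)/[(4)·(5/2)·(2)] = 21/8
Sum: 18·(-7/8) + 3/2·(8) + 0 + (-26)·(21/8) = -72

-72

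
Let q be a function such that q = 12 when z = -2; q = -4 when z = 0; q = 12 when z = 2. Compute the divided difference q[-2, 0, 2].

4

q[-2,0] = (-4 - 12) / (0 - (-2)) = -8
q[0,2] = (12 - (-4)) / (2 - 0) = 8
q[-2,0,2] = (8 - (-8)) / (2 - (-2)) = 4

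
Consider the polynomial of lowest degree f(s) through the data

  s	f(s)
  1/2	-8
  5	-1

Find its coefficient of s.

The leading coefficient equals the top divided difference f[1/2,5].
f[1/2,5] = (-1 - (-8)) / (5 - 1/2) = 14/9

14/9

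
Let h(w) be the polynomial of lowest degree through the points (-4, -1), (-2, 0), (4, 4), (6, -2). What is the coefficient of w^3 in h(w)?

-23/480

The leading coefficient equals the top divided difference h[-4,-2,4,6].
h[-4,-2] = (0 - (-1)) / (-2 - (-4)) = 1/2
h[-2,4] = (4 - 0) / (4 - (-2)) = 2/3
h[4,6] = (-2 - 4) / (6 - 4) = -3
h[-4,-2,4] = (2/3 - 1/2) / (4 - (-4)) = 1/48
h[-2,4,6] = (-3 - 2/3) / (6 - (-2)) = -11/24
h[-4,-2,4,6] = (-11/24 - 1/48) / (6 - (-4)) = -23/480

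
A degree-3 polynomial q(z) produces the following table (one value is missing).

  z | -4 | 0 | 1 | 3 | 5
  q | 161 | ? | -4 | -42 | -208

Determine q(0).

The 4 known values determine q uniquely (degree ≤ 3).
Evaluate each Lagrange basis at z = 0:
L_0(0) = (-1)·(-3)·(-5)/[(-5)·(-7)·(-9)] = 1/21
L_1(0) = (4)·(-3)·(-5)/[(5)·(-2)·(-4)] = 3/2
L_2(0) = (4)·(-1)·(-5)/[(7)·(2)·(-2)] = -5/7
L_3(0) = (4)·(-1)·(-3)/[(9)·(4)·(2)] = 1/6
Sum: 161·(1/21) + (-4)·(3/2) + (-42)·(-5/7) + (-208)·(1/6) = -3

-3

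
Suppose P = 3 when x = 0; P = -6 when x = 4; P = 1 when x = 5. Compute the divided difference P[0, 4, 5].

P[0,4] = (-6 - 3) / (4 - 0) = -9/4
P[4,5] = (1 - (-6)) / (5 - 4) = 7
P[0,4,5] = (7 - (-9/4)) / (5 - 0) = 37/20

37/20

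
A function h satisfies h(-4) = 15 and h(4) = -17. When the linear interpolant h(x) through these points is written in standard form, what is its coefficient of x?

L_0(x) = (x - 4) / [-8] = -(1/8)x + 1/2
L_1(x) = (x + 4) / [8] = (1/8)x + 1/2
h(x) = 15·L_0 + (-17)·L_1
Only the coefficient of x is needed; take it from each L_i and combine:
15·(-1/8) + (-17)·(1/8) = -4

-4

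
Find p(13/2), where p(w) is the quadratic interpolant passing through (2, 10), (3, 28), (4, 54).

154

L_0(13/2) = (7/2)·(5/2)/[(-1)·(-2)] = 35/8
L_1(13/2) = (9/2)·(5/2)/[(1)·(-1)] = -45/4
L_2(13/2) = (9/2)·(7/2)/[(2)·(1)] = 63/8
Sum: 10·(35/8) + 28·(-45/4) + 54·(63/8) = 154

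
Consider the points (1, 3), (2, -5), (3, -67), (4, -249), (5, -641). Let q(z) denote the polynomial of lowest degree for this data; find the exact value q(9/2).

-6595/16

Evaluate each Lagrange basis at z = 9/2:
L_0(9/2) = (5/2)·(3/2)·(1/2)·(-1/2)/[(-1)·(-2)·(-3)·(-4)] = -5/128
L_1(9/2) = (7/2)·(3/2)·(1/2)·(-1/2)/[(1)·(-1)·(-2)·(-3)] = 7/32
L_2(9/2) = (7/2)·(5/2)·(1/2)·(-1/2)/[(2)·(1)·(-1)·(-2)] = -35/64
L_3(9/2) = (7/2)·(5/2)·(3/2)·(-1/2)/[(3)·(2)·(1)·(-1)] = 35/32
L_4(9/2) = (7/2)·(5/2)·(3/2)·(1/2)/[(4)·(3)·(2)·(1)] = 35/128
Sum: 3·(-5/128) + (-5)·(7/32) + (-67)·(-35/64) + (-249)·(35/32) + (-641)·(35/128) = -6595/16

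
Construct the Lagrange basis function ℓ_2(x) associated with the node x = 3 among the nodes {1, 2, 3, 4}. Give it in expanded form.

ℓ_2(x) = (x - 1)(x - 2)(x - 4) / [(2)·(1)·(-1)]
       = (x^3 - 7x^2 + 14x - 8) / (-2)

ℓ_2(x) = -(1/2)x^3 + (7/2)x^2 - 7x + 4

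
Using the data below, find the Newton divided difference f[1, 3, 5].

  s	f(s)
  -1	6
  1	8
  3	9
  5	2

f[1,3] = (9 - 8) / (3 - 1) = 1/2
f[3,5] = (2 - 9) / (5 - 3) = -7/2
f[1,3,5] = (-7/2 - 1/2) / (5 - 1) = -1

-1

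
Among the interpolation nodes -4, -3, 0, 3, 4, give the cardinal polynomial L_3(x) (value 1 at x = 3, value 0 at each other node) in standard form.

L_3(x) = (x + 4)(x + 3)x(x - 4) / [(7)·(6)·(3)·(-1)]
       = (x^4 + 3x^3 - 16x^2 - 48x) / (-126)

L_3(x) = -(1/126)x^4 - (1/42)x^3 + (8/63)x^2 + (8/21)x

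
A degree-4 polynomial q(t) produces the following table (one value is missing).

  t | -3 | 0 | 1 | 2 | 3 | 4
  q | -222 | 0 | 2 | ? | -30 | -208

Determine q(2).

The 5 known values determine q uniquely (degree ≤ 4).
L_0(2) = (2)·(1)·(-1)·(-2)/[(-3)·(-4)·(-6)·(-7)] = 1/126
L_1(2) = (5)·(1)·(-1)·(-2)/[(3)·(-1)·(-3)·(-4)] = -5/18
L_2(2) = (5)·(2)·(-1)·(-2)/[(4)·(1)·(-2)·(-3)] = 5/6
L_3(2) = (5)·(2)·(1)·(-2)/[(6)·(3)·(2)·(-1)] = 5/9
L_4(2) = (5)·(2)·(1)·(-1)/[(7)·(4)·(3)·(1)] = -5/42
Sum: (-222)·(1/126) + 0 + 2·(5/6) + (-30)·(5/9) + (-208)·(-5/42) = 8

8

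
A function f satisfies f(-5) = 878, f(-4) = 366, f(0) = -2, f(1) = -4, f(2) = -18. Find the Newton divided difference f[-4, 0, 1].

18

f[-4,0] = (-2 - 366) / (0 - (-4)) = -92
f[0,1] = (-4 - (-2)) / (1 - 0) = -2
f[-4,0,1] = (-2 - (-92)) / (1 - (-4)) = 18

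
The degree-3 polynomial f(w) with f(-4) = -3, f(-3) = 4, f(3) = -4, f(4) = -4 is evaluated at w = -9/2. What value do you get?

-3747/448

Evaluate each Lagrange basis at w = -9/2:
L_0(-9/2) = (-3/2)·(-15/2)·(-17/2)/[(-1)·(-7)·(-8)] = 765/448
L_1(-9/2) = (-1/2)·(-15/2)·(-17/2)/[(1)·(-6)·(-7)] = -85/112
L_2(-9/2) = (-1/2)·(-3/2)·(-17/2)/[(7)·(6)·(-1)] = 17/112
L_3(-9/2) = (-1/2)·(-3/2)·(-15/2)/[(8)·(7)·(1)] = -45/448
Sum: (-3)·(765/448) + 4·(-85/112) + (-4)·(17/112) + (-4)·(-45/448) = -3747/448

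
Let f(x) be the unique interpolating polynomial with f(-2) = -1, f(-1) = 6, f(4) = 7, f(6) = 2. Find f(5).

L_0(5) = (6)·(1)·(-1)/[(-1)·(-6)·(-8)] = 1/8
L_1(5) = (7)·(1)·(-1)/[(1)·(-5)·(-7)] = -1/5
L_2(5) = (7)·(6)·(-1)/[(6)·(5)·(-2)] = 7/10
L_3(5) = (7)·(6)·(1)/[(8)·(7)·(2)] = 3/8
Sum: (-1)·(1/8) + 6·(-1/5) + 7·(7/10) + 2·(3/8) = 173/40

173/40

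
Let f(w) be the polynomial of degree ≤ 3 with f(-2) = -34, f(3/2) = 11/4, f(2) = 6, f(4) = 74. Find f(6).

L_0(6) = (9/2)·(4)·(2)/[(-7/2)·(-4)·(-6)] = -3/7
L_1(6) = (8)·(4)·(2)/[(7/2)·(-1/2)·(-5/2)] = 512/35
L_2(6) = (8)·(9/2)·(2)/[(4)·(1/2)·(-2)] = -18
L_3(6) = (8)·(9/2)·(4)/[(6)·(5/2)·(2)] = 24/5
Sum: (-34)·(-3/7) + 11/4·(512/35) + 6·(-18) + 74·(24/5) = 302

302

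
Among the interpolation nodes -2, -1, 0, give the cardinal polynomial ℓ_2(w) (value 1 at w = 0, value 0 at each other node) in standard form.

ℓ_2(w) = (w + 2)(w + 1) / [(2)·(1)]
       = (w^2 + 3w + 2) / (2)

ℓ_2(w) = (1/2)w^2 + (3/2)w + 1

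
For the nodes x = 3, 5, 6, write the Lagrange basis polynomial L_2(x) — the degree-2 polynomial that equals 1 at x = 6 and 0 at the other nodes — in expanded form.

L_2(x) = (x - 3)(x - 5) / [(3)·(1)]
       = (x^2 - 8x + 15) / (3)

L_2(x) = (1/3)x^2 - (8/3)x + 5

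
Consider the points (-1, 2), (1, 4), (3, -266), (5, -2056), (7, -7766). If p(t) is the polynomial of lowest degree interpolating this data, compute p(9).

Evaluate each Lagrange basis at t = 9:
L_0(9) = (8)·(6)·(4)·(2)/[(-2)·(-4)·(-6)·(-8)] = 1
L_1(9) = (10)·(6)·(4)·(2)/[(2)·(-2)·(-4)·(-6)] = -5
L_2(9) = (10)·(8)·(4)·(2)/[(4)·(2)·(-2)·(-4)] = 10
L_3(9) = (10)·(8)·(6)·(2)/[(6)·(4)·(2)·(-2)] = -10
L_4(9) = (10)·(8)·(6)·(4)/[(8)·(6)·(4)·(2)] = 5
Sum: 2·(1) + 4·(-5) + (-266)·(10) + (-2056)·(-10) + (-7766)·(5) = -20948

-20948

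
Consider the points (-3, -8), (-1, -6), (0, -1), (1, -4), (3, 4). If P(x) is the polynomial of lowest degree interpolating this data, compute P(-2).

Evaluate each Lagrange basis at x = -2:
L_0(-2) = (-1)·(-2)·(-3)·(-5)/[(-2)·(-3)·(-4)·(-6)] = 5/24
L_1(-2) = (1)·(-2)·(-3)·(-5)/[(2)·(-1)·(-2)·(-4)] = 15/8
L_2(-2) = (1)·(-1)·(-3)·(-5)/[(3)·(1)·(-1)·(-3)] = -5/3
L_3(-2) = (1)·(-1)·(-2)·(-5)/[(4)·(2)·(1)·(-2)] = 5/8
L_4(-2) = (1)·(-1)·(-2)·(-3)/[(6)·(4)·(3)·(2)] = -1/24
Sum: (-8)·(5/24) + (-6)·(15/8) + (-1)·(-5/3) + (-4)·(5/8) + 4·(-1/24) = -167/12

-167/12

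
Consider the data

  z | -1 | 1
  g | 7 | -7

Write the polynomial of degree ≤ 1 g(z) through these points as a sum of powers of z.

L_0(z) = (z - 1) / [-2] = -(1/2)z + 1/2
L_1(z) = (z + 1) / [2] = (1/2)z + 1/2
g(z) = 7·L_0 + (-7)·L_1
  7·L_0(z) = -(7/2)z + 7/2
  (-7)·L_1(z) = -(7/2)z - 7/2
Adding term by term: -7z

g(z) = -7z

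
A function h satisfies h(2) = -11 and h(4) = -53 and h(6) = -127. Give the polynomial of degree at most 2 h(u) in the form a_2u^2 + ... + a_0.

L_0(u) = (u - 4)(u - 6) / [8] = (1/8)u^2 - (5/4)u + 3
L_1(u) = (u - 2)(u - 6) / [-4] = -(1/4)u^2 + 2u - 3
L_2(u) = (u - 2)(u - 4) / [8] = (1/8)u^2 - (3/4)u + 1
h(u) = (-11)·L_0 + (-53)·L_1 + (-127)·L_2
  (-11)·L_0(u) = -(11/8)u^2 + (55/4)u - 33
  (-53)·L_1(u) = (53/4)u^2 - 106u + 159
  (-127)·L_2(u) = -(127/8)u^2 + (381/4)u - 127
Adding term by term: -4u^2 + 3u - 1

h(u) = -4u^2 + 3u - 1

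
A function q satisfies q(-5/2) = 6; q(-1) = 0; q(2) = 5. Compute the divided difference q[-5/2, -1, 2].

q[-5/2,-1] = (0 - 6) / (-1 - (-5/2)) = -4
q[-1,2] = (5 - 0) / (2 - (-1)) = 5/3
q[-5/2,-1,2] = (5/3 - (-4)) / (2 - (-5/2)) = 34/27

34/27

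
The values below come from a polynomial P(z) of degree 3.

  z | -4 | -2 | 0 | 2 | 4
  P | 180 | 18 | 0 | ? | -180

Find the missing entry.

The 4 known values determine P uniquely (degree ≤ 3).
L_0(2) = (4)·(2)·(-2)/[(-2)·(-4)·(-8)] = 1/4
L_1(2) = (6)·(2)·(-2)/[(2)·(-2)·(-6)] = -1
L_2(2) = (6)·(4)·(-2)/[(4)·(2)·(-4)] = 3/2
L_3(2) = (6)·(4)·(2)/[(8)·(6)·(4)] = 1/4
Sum: 180·(1/4) + 18·(-1) + 0 + (-180)·(1/4) = -18

-18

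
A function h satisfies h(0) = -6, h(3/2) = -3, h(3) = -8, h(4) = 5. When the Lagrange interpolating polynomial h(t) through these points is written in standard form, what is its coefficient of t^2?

L_0(t) = (t - 3/2)(t - 3)(t - 4) / [-18] = -(1/18)t^3 + (17/36)t^2 - (5/4)t + 1
L_1(t) = t(t - 3)(t - 4) / [45/8] = (8/45)t^3 - (56/45)t^2 + (32/15)t
L_2(t) = t(t - 3/2)(t - 4) / [-9/2] = -(2/9)t^3 + (11/9)t^2 - (4/3)t
L_3(t) = t(t - 3/2)(t - 3) / [10] = (1/10)t^3 - (9/20)t^2 + (9/20)t
h(t) = (-6)·L_0 + (-3)·L_1 + (-8)·L_2 + 5·L_3
Only the coefficient of t^2 is needed; take it from each L_i and combine:
(-6)·(17/36) + (-3)·(-56/45) + (-8)·(11/9) + 5·(-9/20) = -2003/180

-2003/180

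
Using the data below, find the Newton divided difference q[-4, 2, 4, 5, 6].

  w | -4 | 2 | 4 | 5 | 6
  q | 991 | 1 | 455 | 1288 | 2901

3

q[-4,2] = (1 - 991) / (2 - (-4)) = -165
q[2,4] = (455 - 1) / (4 - 2) = 227
q[4,5] = (1288 - 455) / (5 - 4) = 833
q[5,6] = (2901 - 1288) / (6 - 5) = 1613
q[-4,2,4] = (227 - (-165)) / (4 - (-4)) = 49
q[2,4,5] = (833 - 227) / (5 - 2) = 202
q[4,5,6] = (1613 - 833) / (6 - 4) = 390
q[-4,2,4,5] = (202 - 49) / (5 - (-4)) = 17
q[2,4,5,6] = (390 - 202) / (6 - 2) = 47
q[-4,2,4,5,6] = (47 - 17) / (6 - (-4)) = 3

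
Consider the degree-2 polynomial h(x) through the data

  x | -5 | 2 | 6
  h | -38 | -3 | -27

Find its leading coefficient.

Build the Lagrange basis polynomials:
L_0(x) = (x - 2)(x - 6) / [77] = (1/77)x^2 - (8/77)x + 12/77
L_1(x) = (x + 5)(x - 6) / [-28] = -(1/28)x^2 + (1/28)x + 15/14
L_2(x) = (x + 5)(x - 2) / [44] = (1/44)x^2 + (3/44)x - 5/22
h(x) = (-38)·L_0 + (-3)·L_1 + (-27)·L_2
Only the coefficient of x^2 is needed; take it from each L_i and combine:
(-38)·(1/77) + (-3)·(-1/28) + (-27)·(1/44) = -1

-1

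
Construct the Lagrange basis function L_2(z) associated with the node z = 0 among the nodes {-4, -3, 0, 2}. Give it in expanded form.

L_2(z) = -(1/24)z^3 - (5/24)z^2 + (1/12)z + 1

L_2(z) = (z + 4)(z + 3)(z - 2) / [(4)·(3)·(-2)]
       = (z^3 + 5z^2 - 2z - 24) / (-24)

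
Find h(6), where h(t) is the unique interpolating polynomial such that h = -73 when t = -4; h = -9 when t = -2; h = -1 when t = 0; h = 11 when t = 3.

167

Evaluate each Lagrange basis at t = 6:
L_0(6) = (8)·(6)·(3)/[(-2)·(-4)·(-7)] = -18/7
L_1(6) = (10)·(6)·(3)/[(2)·(-2)·(-5)] = 9
L_2(6) = (10)·(8)·(3)/[(4)·(2)·(-3)] = -10
L_3(6) = (10)·(8)·(6)/[(7)·(5)·(3)] = 32/7
Sum: (-73)·(-18/7) + (-9)·(9) + (-1)·(-10) + 11·(32/7) = 167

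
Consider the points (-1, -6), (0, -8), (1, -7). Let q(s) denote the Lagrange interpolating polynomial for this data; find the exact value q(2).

-3

Evaluate each Lagrange basis at s = 2:
L_0(2) = (2)·(1)/[(-1)·(-2)] = 1
L_1(2) = (3)·(1)/[(1)·(-1)] = -3
L_2(2) = (3)·(2)/[(2)·(1)] = 3
Sum: (-6)·(1) + (-8)·(-3) + (-7)·(3) = -3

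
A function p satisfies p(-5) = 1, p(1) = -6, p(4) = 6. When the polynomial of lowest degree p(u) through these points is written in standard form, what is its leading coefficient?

The leading coefficient equals the top divided difference p[-5,1,4].
p[-5,1] = (-6 - 1) / (1 - (-5)) = -7/6
p[1,4] = (6 - (-6)) / (4 - 1) = 4
p[-5,1,4] = (4 - (-7/6)) / (4 - (-5)) = 31/54

31/54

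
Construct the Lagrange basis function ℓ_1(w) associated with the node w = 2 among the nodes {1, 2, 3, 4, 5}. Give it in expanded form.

ℓ_1(w) = (w - 1)(w - 3)(w - 4)(w - 5) / [(1)·(-1)·(-2)·(-3)]
       = (w^4 - 13w^3 + 59w^2 - 107w + 60) / (-6)

ℓ_1(w) = -(1/6)w^4 + (13/6)w^3 - (59/6)w^2 + (107/6)w - 10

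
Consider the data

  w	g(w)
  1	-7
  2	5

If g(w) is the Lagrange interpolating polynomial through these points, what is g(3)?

Evaluate each Lagrange basis at w = 3:
L_0(3) = (1)/[(-1)] = -1
L_1(3) = (2)/[(1)] = 2
Sum: (-7)·(-1) + 5·(2) = 17

17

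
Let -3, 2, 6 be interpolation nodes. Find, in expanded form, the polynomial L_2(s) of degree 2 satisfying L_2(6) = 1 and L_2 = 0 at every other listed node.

L_2(s) = (s + 3)(s - 2) / [(9)·(4)]
       = (s^2 + s - 6) / (36)

L_2(s) = (1/36)s^2 + (1/36)s - 1/6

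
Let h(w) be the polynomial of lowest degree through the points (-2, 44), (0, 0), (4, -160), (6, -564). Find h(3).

-66

Using Newton's divided-difference form:
h[-2,0] = (0 - 44) / (0 - (-2)) = -22
h[0,4] = (-160 - 0) / (4 - 0) = -40
h[4,6] = (-564 - (-160)) / (6 - 4) = -202
h[-2,0,4] = (-40 - (-22)) / (4 - (-2)) = -3
h[0,4,6] = (-202 - (-40)) / (6 - 0) = -27
h[-2,0,4,6] = (-27 - (-3)) / (6 - (-2)) = -3
h(3) = 44 + (-22)·(5) + (-3)·(5)·(3) + (-3)·(5)·(3)·(-1) = -66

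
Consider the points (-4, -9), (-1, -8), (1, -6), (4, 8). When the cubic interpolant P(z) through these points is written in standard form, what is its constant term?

L_0(z) = (z + 1)(z - 1)(z - 4) / [-120] = -(1/120)z^3 + (1/30)z^2 + (1/120)z - 1/30
L_1(z) = (z + 4)(z - 1)(z - 4) / [30] = (1/30)z^3 - (1/30)z^2 - (8/15)z + 8/15
L_2(z) = (z + 4)(z + 1)(z - 4) / [-30] = -(1/30)z^3 - (1/30)z^2 + (8/15)z + 8/15
L_3(z) = (z + 4)(z + 1)(z - 1) / [120] = (1/120)z^3 + (1/30)z^2 - (1/120)z - 1/30
P(z) = (-9)·L_0 + (-8)·L_1 + (-6)·L_2 + 8·L_3
Only the constant term is needed; take it from each L_i and combine:
(-9)·(-1/30) + (-8)·(8/15) + (-6)·(8/15) + 8·(-1/30) = -223/30

-223/30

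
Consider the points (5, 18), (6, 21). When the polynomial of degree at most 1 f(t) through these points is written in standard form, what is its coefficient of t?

The leading coefficient equals the top divided difference f[5,6].
f[5,6] = (21 - 18) / (6 - 5) = 3

3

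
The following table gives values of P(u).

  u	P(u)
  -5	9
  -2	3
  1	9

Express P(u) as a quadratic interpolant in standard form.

P(u) = (2/3)u^2 + (8/3)u + 17/3

Newton's divided differences:
P[-5,-2] = (3 - 9) / (-2 - (-5)) = -2
P[-2,1] = (9 - 3) / (1 - (-2)) = 2
P[-5,-2,1] = (2 - (-2)) / (1 - (-5)) = 2/3
P(u) = 9 + (-2)·(u + 5) + (2/3)·(u + 5)(u + 2)
Expanding: P(u) = (2/3)u^2 + (8/3)u + 17/3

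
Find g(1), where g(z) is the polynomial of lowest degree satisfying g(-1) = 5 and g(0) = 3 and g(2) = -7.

-1

Evaluate each Lagrange basis at z = 1:
L_0(1) = (1)·(-1)/[(-1)·(-3)] = -1/3
L_1(1) = (2)·(-1)/[(1)·(-2)] = 1
L_2(1) = (2)·(1)/[(3)·(2)] = 1/3
Sum: 5·(-1/3) + 3·(1) + (-7)·(1/3) = -1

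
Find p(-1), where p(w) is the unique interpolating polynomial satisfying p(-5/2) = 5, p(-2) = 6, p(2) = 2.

7

Evaluate each Lagrange basis at w = -1:
L_0(-1) = (1)·(-3)/[(-1/2)·(-9/2)] = -4/3
L_1(-1) = (3/2)·(-3)/[(1/2)·(-4)] = 9/4
L_2(-1) = (3/2)·(1)/[(9/2)·(4)] = 1/12
Sum: 5·(-4/3) + 6·(9/4) + 2·(1/12) = 7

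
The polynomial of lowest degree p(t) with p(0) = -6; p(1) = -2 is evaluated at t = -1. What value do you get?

Evaluate each Lagrange basis at t = -1:
L_0(-1) = (-2)/[(-1)] = 2
L_1(-1) = (-1)/[(1)] = -1
Sum: (-6)·(2) + (-2)·(-1) = -10

-10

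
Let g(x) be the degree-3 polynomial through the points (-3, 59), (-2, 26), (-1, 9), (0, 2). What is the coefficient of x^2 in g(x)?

L_0(x) = (x + 2)(x + 1)x / [-6] = -(1/6)x^3 - (1/2)x^2 - (1/3)x
L_1(x) = (x + 3)(x + 1)x / [2] = (1/2)x^3 + 2x^2 + (3/2)x
L_2(x) = (x + 3)(x + 2)x / [-2] = -(1/2)x^3 - (5/2)x^2 - 3x
L_3(x) = (x + 3)(x + 2)(x + 1) / [6] = (1/6)x^3 + x^2 + (11/6)x + 1
g(x) = 59·L_0 + 26·L_1 + 9·L_2 + 2·L_3
Only the coefficient of x^2 is needed; take it from each L_i and combine:
59·(-1/2) + 26·(2) + 9·(-5/2) + 2·(1) = 2

2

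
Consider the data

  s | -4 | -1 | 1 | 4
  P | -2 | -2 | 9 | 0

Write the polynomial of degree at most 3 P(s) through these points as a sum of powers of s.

L_0(s) = (s + 1)(s - 1)(s - 4) / [-120] = -(1/120)s^3 + (1/30)s^2 + (1/120)s - 1/30
L_1(s) = (s + 4)(s - 1)(s - 4) / [30] = (1/30)s^3 - (1/30)s^2 - (8/15)s + 8/15
L_2(s) = (s + 4)(s + 1)(s - 4) / [-30] = -(1/30)s^3 - (1/30)s^2 + (8/15)s + 8/15
L_3(s) = (s + 4)(s + 1)(s - 1) / [120] = (1/120)s^3 + (1/30)s^2 - (1/120)s - 1/30
P(s) = (-2)·L_0 + (-2)·L_1 + 9·L_2 + 0·L_3
  (-2)·L_0(s) = (1/60)s^3 - (1/15)s^2 - (1/60)s + 1/15
  (-2)·L_1(s) = -(1/15)s^3 + (1/15)s^2 + (16/15)s - 16/15
  9·L_2(s) = -(3/10)s^3 - (3/10)s^2 + (24/5)s + 24/5
  0·L_3(s) = 0
Adding term by term: -(7/20)s^3 - (3/10)s^2 + (117/20)s + 19/5

P(s) = -(7/20)s^3 - (3/10)s^2 + (117/20)s + 19/5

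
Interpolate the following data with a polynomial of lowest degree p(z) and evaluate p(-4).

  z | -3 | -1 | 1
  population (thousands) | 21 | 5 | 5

35

Evaluate each Lagrange basis at z = -4:
L_0(-4) = (-3)·(-5)/[(-2)·(-4)] = 15/8
L_1(-4) = (-1)·(-5)/[(2)·(-2)] = -5/4
L_2(-4) = (-1)·(-3)/[(4)·(2)] = 3/8
Sum: 21·(15/8) + 5·(-5/4) + 5·(3/8) = 35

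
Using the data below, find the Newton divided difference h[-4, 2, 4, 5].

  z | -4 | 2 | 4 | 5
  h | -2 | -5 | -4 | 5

65/216

h[-4,2] = (-5 - (-2)) / (2 - (-4)) = -1/2
h[2,4] = (-4 - (-5)) / (4 - 2) = 1/2
h[4,5] = (5 - (-4)) / (5 - 4) = 9
h[-4,2,4] = (1/2 - (-1/2)) / (4 - (-4)) = 1/8
h[2,4,5] = (9 - 1/2) / (5 - 2) = 17/6
h[-4,2,4,5] = (17/6 - 1/8) / (5 - (-4)) = 65/216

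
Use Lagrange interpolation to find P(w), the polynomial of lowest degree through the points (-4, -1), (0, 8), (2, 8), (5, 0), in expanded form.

L_0(w) = w(w - 2)(w - 5) / [-216] = -(1/216)w^3 + (7/216)w^2 - (5/108)w
L_1(w) = (w + 4)(w - 2)(w - 5) / [40] = (1/40)w^3 - (3/40)w^2 - (9/20)w + 1
L_2(w) = (w + 4)w(w - 5) / [-36] = -(1/36)w^3 + (1/36)w^2 + (5/9)w
L_3(w) = (w + 4)w(w - 2) / [135] = (1/135)w^3 + (2/135)w^2 - (8/135)w
P(w) = (-1)·L_0 + 8·L_1 + 8·L_2 + 0·L_3
  (-1)·L_0(w) = (1/216)w^3 - (7/216)w^2 + (5/108)w
  8·L_1(w) = (1/5)w^3 - (3/5)w^2 - (18/5)w + 8
  8·L_2(w) = -(2/9)w^3 + (2/9)w^2 + (40/9)w
  0·L_3(w) = 0
Adding term by term: -(19/1080)w^3 - (443/1080)w^2 + (481/540)w + 8

P(w) = -(19/1080)w^3 - (443/1080)w^2 + (481/540)w + 8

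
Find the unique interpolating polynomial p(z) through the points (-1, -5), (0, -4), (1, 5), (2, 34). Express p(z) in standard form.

L_0(z) = z(z - 1)(z - 2) / [-6] = -(1/6)z^3 + (1/2)z^2 - (1/3)z
L_1(z) = (z + 1)(z - 1)(z - 2) / [2] = (1/2)z^3 - z^2 - (1/2)z + 1
L_2(z) = (z + 1)z(z - 2) / [-2] = -(1/2)z^3 + (1/2)z^2 + z
L_3(z) = (z + 1)z(z - 1) / [6] = (1/6)z^3 - (1/6)z
p(z) = (-5)·L_0 + (-4)·L_1 + 5·L_2 + 34·L_3
  (-5)·L_0(z) = (5/6)z^3 - (5/2)z^2 + (5/3)z
  (-4)·L_1(z) = -2z^3 + 4z^2 + 2z - 4
  5·L_2(z) = -(5/2)z^3 + (5/2)z^2 + 5z
  34·L_3(z) = (17/3)z^3 - (17/3)z
Adding term by term: 2z^3 + 4z^2 + 3z - 4

p(z) = 2z^3 + 4z^2 + 3z - 4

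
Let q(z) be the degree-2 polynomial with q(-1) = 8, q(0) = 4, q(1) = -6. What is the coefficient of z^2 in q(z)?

The leading coefficient equals the top divided difference q[-1,0,1].
q[-1,0] = (4 - 8) / (0 - (-1)) = -4
q[0,1] = (-6 - 4) / (1 - 0) = -10
q[-1,0,1] = (-10 - (-4)) / (1 - (-1)) = -3

-3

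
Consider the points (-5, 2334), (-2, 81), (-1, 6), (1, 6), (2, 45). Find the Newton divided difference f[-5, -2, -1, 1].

f[-5,-2] = (81 - 2334) / (-2 - (-5)) = -751
f[-2,-1] = (6 - 81) / (-1 - (-2)) = -75
f[-1,1] = (6 - 6) / (1 - (-1)) = 0
f[-5,-2,-1] = (-75 - (-751)) / (-1 - (-5)) = 169
f[-2,-1,1] = (0 - (-75)) / (1 - (-2)) = 25
f[-5,-2,-1,1] = (25 - 169) / (1 - (-5)) = -24

-24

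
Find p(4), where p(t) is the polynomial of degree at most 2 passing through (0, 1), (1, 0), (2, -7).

Evaluate each Lagrange basis at t = 4:
L_0(4) = (3)·(2)/[(-1)·(-2)] = 3
L_1(4) = (4)·(2)/[(1)·(-1)] = -8
L_2(4) = (4)·(3)/[(2)·(1)] = 6
Sum: 1·(3) + 0 + (-7)·(6) = -39

-39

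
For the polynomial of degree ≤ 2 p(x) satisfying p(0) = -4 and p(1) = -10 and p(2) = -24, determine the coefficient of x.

Build the Lagrange basis polynomials:
L_0(x) = (x - 1)(x - 2) / [2] = (1/2)x^2 - (3/2)x + 1
L_1(x) = x(x - 2) / [-1] = -x^2 + 2x
L_2(x) = x(x - 1) / [2] = (1/2)x^2 - (1/2)x
p(x) = (-4)·L_0 + (-10)·L_1 + (-24)·L_2
Only the coefficient of x is needed; take it from each L_i and combine:
(-4)·(-3/2) + (-10)·(2) + (-24)·(-1/2) = -2

-2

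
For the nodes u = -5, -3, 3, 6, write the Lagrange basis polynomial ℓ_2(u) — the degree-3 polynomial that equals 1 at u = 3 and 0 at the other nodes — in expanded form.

ℓ_2(u) = (u + 5)(u + 3)(u - 6) / [(8)·(6)·(-3)]
       = (u^3 + 2u^2 - 33u - 90) / (-144)

ℓ_2(u) = -(1/144)u^3 - (1/72)u^2 + (11/48)u + 5/8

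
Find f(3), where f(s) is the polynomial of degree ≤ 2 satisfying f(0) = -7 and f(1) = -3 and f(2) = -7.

Evaluate each Lagrange basis at s = 3:
L_0(3) = (2)·(1)/[(-1)·(-2)] = 1
L_1(3) = (3)·(1)/[(1)·(-1)] = -3
L_2(3) = (3)·(2)/[(2)·(1)] = 3
Sum: (-7)·(1) + (-3)·(-3) + (-7)·(3) = -19

-19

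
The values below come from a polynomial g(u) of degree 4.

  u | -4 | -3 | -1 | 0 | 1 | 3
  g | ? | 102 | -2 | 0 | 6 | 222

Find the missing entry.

The 5 known values determine g uniquely (degree ≤ 4).
L_0(-4) = (-3)·(-4)·(-5)·(-7)/[(-2)·(-3)·(-4)·(-6)] = 35/12
L_1(-4) = (-1)·(-4)·(-5)·(-7)/[(2)·(-1)·(-2)·(-4)] = -35/4
L_2(-4) = (-1)·(-3)·(-5)·(-7)/[(3)·(1)·(-1)·(-3)] = 35/3
L_3(-4) = (-1)·(-3)·(-4)·(-7)/[(4)·(2)·(1)·(-2)] = -21/4
L_4(-4) = (-1)·(-3)·(-4)·(-5)/[(6)·(4)·(3)·(2)] = 5/12
Sum: 102·(35/12) + (-2)·(-35/4) + 0 + 6·(-21/4) + 222·(5/12) = 376

376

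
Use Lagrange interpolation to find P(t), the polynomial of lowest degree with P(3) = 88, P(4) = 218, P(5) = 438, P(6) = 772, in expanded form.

P(t) = 4t^3 - 3t^2 + 3t - 2

L_0(t) = (t - 4)(t - 5)(t - 6) / [-6] = -(1/6)t^3 + (5/2)t^2 - (37/3)t + 20
L_1(t) = (t - 3)(t - 5)(t - 6) / [2] = (1/2)t^3 - 7t^2 + (63/2)t - 45
L_2(t) = (t - 3)(t - 4)(t - 6) / [-2] = -(1/2)t^3 + (13/2)t^2 - 27t + 36
L_3(t) = (t - 3)(t - 4)(t - 5) / [6] = (1/6)t^3 - 2t^2 + (47/6)t - 10
P(t) = 88·L_0 + 218·L_1 + 438·L_2 + 772·L_3
  88·L_0(t) = -(44/3)t^3 + 220t^2 - (3256/3)t + 1760
  218·L_1(t) = 109t^3 - 1526t^2 + 6867t - 9810
  438·L_2(t) = -219t^3 + 2847t^2 - 11826t + 15768
  772·L_3(t) = (386/3)t^3 - 1544t^2 + (18142/3)t - 7720
Adding term by term: 4t^3 - 3t^2 + 3t - 2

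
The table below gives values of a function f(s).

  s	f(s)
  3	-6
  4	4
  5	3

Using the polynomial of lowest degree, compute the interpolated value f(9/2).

Using Newton's divided-difference form:
f[3,4] = (4 - (-6)) / (4 - 3) = 10
f[4,5] = (3 - 4) / (5 - 4) = -1
f[3,4,5] = (-1 - 10) / (5 - 3) = -11/2
f(9/2) = -6 + 10·(3/2) + (-11/2)·(3/2)·(1/2) = 39/8

39/8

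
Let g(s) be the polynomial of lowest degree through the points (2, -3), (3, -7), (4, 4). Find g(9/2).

121/8

Evaluate each Lagrange basis at s = 9/2:
L_0(9/2) = (3/2)·(1/2)/[(-1)·(-2)] = 3/8
L_1(9/2) = (5/2)·(1/2)/[(1)·(-1)] = -5/4
L_2(9/2) = (5/2)·(3/2)/[(2)·(1)] = 15/8
Sum: (-3)·(3/8) + (-7)·(-5/4) + 4·(15/8) = 121/8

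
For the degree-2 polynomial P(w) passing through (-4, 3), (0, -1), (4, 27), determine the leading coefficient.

1

The leading coefficient equals the top divided difference P[-4,0,4].
P[-4,0] = (-1 - 3) / (0 - (-4)) = -1
P[0,4] = (27 - (-1)) / (4 - 0) = 7
P[-4,0,4] = (7 - (-1)) / (4 - (-4)) = 1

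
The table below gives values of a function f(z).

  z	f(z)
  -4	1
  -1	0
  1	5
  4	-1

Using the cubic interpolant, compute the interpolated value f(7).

Evaluate each Lagrange basis at z = 7:
L_0(7) = (8)·(6)·(3)/[(-3)·(-5)·(-8)] = -6/5
L_1(7) = (11)·(6)·(3)/[(3)·(-2)·(-5)] = 33/5
L_2(7) = (11)·(8)·(3)/[(5)·(2)·(-3)] = -44/5
L_3(7) = (11)·(8)·(6)/[(8)·(5)·(3)] = 22/5
Sum: 1·(-6/5) + 0 + 5·(-44/5) + (-1)·(22/5) = -248/5

-248/5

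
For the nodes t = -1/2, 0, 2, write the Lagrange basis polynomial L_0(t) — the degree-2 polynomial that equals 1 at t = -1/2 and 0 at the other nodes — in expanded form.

L_0(t) = t(t - 2) / [(-1/2)·(-5/2)]
       = (t^2 - 2t) / (5/4)

L_0(t) = (4/5)t^2 - (8/5)t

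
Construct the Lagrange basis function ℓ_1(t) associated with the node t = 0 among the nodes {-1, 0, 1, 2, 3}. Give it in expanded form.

ℓ_1(t) = -(1/6)t^4 + (5/6)t^3 - (5/6)t^2 - (5/6)t + 1

ℓ_1(t) = (t + 1)(t - 1)(t - 2)(t - 3) / [(1)·(-1)·(-2)·(-3)]
       = (t^4 - 5t^3 + 5t^2 + 5t - 6) / (-6)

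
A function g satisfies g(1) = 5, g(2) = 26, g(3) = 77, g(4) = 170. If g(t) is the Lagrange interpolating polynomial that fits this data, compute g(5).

317

Evaluate each Lagrange basis at t = 5:
L_0(5) = (3)·(2)·(1)/[(-1)·(-2)·(-3)] = -1
L_1(5) = (4)·(2)·(1)/[(1)·(-1)·(-2)] = 4
L_2(5) = (4)·(3)·(1)/[(2)·(1)·(-1)] = -6
L_3(5) = (4)·(3)·(2)/[(3)·(2)·(1)] = 4
Sum: 5·(-1) + 26·(4) + 77·(-6) + 170·(4) = 317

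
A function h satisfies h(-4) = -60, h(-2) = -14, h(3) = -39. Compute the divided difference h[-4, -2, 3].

-4

h[-4,-2] = (-14 - (-60)) / (-2 - (-4)) = 23
h[-2,3] = (-39 - (-14)) / (3 - (-2)) = -5
h[-4,-2,3] = (-5 - 23) / (3 - (-4)) = -4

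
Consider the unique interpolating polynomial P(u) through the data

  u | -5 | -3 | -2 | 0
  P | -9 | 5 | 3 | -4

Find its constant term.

Build the Lagrange basis polynomials:
L_0(u) = (u + 3)(u + 2)u / [-30] = -(1/30)u^3 - (1/6)u^2 - (1/5)u
L_1(u) = (u + 5)(u + 2)u / [6] = (1/6)u^3 + (7/6)u^2 + (5/3)u
L_2(u) = (u + 5)(u + 3)u / [-6] = -(1/6)u^3 - (4/3)u^2 - (5/2)u
L_3(u) = (u + 5)(u + 3)(u + 2) / [30] = (1/30)u^3 + (1/3)u^2 + (31/30)u + 1
P(u) = (-9)·L_0 + 5·L_1 + 3·L_2 + (-4)·L_3
Only the constant term is needed; take it from each L_i and combine:
(-9)·(0) + 5·(0) + 3·(0) + (-4)·(1) = -4

-4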